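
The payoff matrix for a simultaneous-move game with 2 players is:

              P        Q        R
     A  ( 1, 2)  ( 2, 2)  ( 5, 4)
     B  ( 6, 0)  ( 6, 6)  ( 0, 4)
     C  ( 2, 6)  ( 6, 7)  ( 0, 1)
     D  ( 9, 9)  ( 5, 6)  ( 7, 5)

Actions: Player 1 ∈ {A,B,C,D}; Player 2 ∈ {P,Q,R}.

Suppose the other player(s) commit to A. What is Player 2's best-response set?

BR_2 = {R}

u_2(P vs A) = 2
u_2(Q vs A) = 2
u_2(R vs A) = 4
max payoff 4 at {R}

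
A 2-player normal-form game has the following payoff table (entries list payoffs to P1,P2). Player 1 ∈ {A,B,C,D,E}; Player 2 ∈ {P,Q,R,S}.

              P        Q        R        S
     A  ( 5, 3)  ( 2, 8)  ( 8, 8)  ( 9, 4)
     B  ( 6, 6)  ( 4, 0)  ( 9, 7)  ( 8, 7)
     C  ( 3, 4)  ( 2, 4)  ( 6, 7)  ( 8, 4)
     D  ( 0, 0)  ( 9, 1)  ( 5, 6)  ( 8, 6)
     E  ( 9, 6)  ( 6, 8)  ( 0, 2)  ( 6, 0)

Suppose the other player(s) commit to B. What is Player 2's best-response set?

u_2(P vs B) = 6
u_2(Q vs B) = 0
u_2(R vs B) = 7
u_2(S vs B) = 7
max payoff 7 at {R,S}

P2 best: {R,S}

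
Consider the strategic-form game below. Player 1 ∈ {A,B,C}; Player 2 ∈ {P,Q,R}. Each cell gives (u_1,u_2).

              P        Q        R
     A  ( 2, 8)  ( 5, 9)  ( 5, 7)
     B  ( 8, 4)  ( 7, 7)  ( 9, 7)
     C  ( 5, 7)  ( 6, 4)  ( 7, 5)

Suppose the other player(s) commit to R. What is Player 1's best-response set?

u_1(A vs R) = 5
u_1(B vs R) = 9
u_1(C vs R) = 7
max payoff 9 at {B}

P1 best: {B}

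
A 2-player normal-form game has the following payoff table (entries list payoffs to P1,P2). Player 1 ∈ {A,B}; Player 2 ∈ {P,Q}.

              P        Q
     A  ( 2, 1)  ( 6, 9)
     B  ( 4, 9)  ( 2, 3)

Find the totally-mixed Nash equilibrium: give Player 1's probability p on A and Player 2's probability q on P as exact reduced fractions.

(p,q) = (3/7, 2/3)

P1 indiff ⇒ q·2+(1-q)·6 = q·4+(1-q)·2 ⇒ q(-2) = (1-q)(-4) ⇒ q = 2/3
P2 indiff ⇒ p·1+(1-p)·9 = p·9+(1-p)·3 ⇒ p(-8) = (1-p)(-6) ⇒ p = 3/7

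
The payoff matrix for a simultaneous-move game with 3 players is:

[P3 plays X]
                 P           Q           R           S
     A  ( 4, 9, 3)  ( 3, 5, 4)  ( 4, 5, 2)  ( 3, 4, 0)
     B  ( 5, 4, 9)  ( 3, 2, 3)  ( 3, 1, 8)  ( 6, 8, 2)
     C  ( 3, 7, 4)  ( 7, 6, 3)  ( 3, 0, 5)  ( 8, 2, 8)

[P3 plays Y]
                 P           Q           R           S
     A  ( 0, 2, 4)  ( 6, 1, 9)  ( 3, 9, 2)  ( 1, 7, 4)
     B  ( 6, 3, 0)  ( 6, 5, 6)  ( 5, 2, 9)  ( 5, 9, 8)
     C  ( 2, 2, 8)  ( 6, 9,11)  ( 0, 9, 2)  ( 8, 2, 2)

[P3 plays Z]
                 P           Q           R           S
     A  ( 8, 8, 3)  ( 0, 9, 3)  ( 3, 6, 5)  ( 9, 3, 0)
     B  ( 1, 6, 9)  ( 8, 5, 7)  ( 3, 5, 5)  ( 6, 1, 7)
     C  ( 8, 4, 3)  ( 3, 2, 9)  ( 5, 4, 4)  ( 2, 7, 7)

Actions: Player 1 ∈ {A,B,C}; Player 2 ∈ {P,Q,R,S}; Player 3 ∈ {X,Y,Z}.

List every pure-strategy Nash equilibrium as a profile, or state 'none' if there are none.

(A,P,X): not NE [P1→B gives 5>4; P3→Y gives 4>3]
(A,P,Y): not NE [P1→B gives 6>0; P2→R gives 9>2]
(A,P,Z): not NE [P2→Q gives 9>8; P3→Y gives 4>3]
(A,Q,X): not NE [P1→C gives 7>3; P2→P gives 9>5; P3→Y gives 9>4]
(A,Q,Y): not NE [P2→R gives 9>1]
(A,Q,Z): not NE [P1→B gives 8>0; P3→Y gives 9>3]
(A,R,X): not NE [P2→P gives 9>5; P3→Z gives 5>2]
(A,R,Y): not NE [P1→B gives 5>3; P3→Z gives 5>2]
(A,R,Z): not NE [P1→C gives 5>3; P2→Q gives 9>6]
(A,S,X): not NE [P1→C gives 8>3; P2→P gives 9>4; P3→Y gives 4>0]
(A,S,Y): not NE [P1→C gives 8>1; P2→R gives 9>7]
(A,S,Z): not NE [P2→Q gives 9>3; P3→Y gives 4>0]
(B,P,X): not NE [P2→S gives 8>4]
(B,P,Y): not NE [P2→S gives 9>3; P3→Z gives 9>0]
(B,P,Z): not NE [P1→C gives 8>1]
(B,Q,X): not NE [P1→C gives 7>3; P2→S gives 8>2; P3→Z gives 7>3]
(B,Q,Y): not NE [P2→S gives 9>5; P3→Z gives 7>6]
(B,Q,Z): not NE [P2→P gives 6>5]
(B,R,X): not NE [P1→A gives 4>3; P2→S gives 8>1; P3→Y gives 9>8]
(B,R,Y): not NE [P2→S gives 9>2]
(B,R,Z): not NE [P1→C gives 5>3; P2→P gives 6>5; P3→Y gives 9>5]
(B,S,X): not NE [P1→C gives 8>6; P3→Y gives 8>2]
(B,S,Y): not NE [P1→C gives 8>5]
(B,S,Z): not NE [P1→A gives 9>6; P2→P gives 6>1; P3→Y gives 8>7]
(C,P,X): not NE [P1→B gives 5>3; P3→Y gives 8>4]
(C,P,Y): not NE [P1→B gives 6>2; P2→R gives 9>2]
(C,P,Z): not NE [P2→S gives 7>4; P3→Y gives 8>3]
(C,Q,X): not NE [P2→P gives 7>6; P3→Y gives 11>3]
(C,Q,Y): NE
(C,Q,Z): not NE [P1→B gives 8>3; P2→S gives 7>2; P3→Y gives 11>9]
(C,R,X): not NE [P1→A gives 4>3; P2→P gives 7>0]
(C,R,Y): not NE [P1→B gives 5>0; P3→X gives 5>2]
(C,R,Z): not NE [P2→S gives 7>4; P3→X gives 5>4]
(C,S,X): not NE [P2→P gives 7>2]
(C,S,Y): not NE [P2→R gives 9>2; P3→X gives 8>2]
(C,S,Z): not NE [P1→A gives 9>2; P3→X gives 8>7]

PSNE = {(C,Q,Y)}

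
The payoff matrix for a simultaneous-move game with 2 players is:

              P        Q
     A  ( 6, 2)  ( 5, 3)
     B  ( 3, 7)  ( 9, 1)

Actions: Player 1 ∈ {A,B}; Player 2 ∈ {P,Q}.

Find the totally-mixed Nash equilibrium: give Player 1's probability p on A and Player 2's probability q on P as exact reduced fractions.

P1 indiff ⇒ q·6+(1-q)·5 = q·3+(1-q)·9 ⇒ q(3) = (1-q)(4) ⇒ q = 4/7
P2 indiff ⇒ p·2+(1-p)·7 = p·3+(1-p)·1 ⇒ p(-1) = (1-p)(-6) ⇒ p = 6/7

P1 mixes 6/7 on A; P2 mixes 4/7 on P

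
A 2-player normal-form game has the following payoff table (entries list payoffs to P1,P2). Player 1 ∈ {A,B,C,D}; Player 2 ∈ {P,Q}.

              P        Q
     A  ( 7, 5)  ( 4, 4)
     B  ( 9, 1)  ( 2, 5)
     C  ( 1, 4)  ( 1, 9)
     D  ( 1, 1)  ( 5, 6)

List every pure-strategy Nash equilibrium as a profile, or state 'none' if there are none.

(A,P): not NE [P1→B gives 9>7]
(A,Q): not NE [P1→D gives 5>4; P2→P gives 5>4]
(B,P): not NE [P2→Q gives 5>1]
(B,Q): not NE [P1→D gives 5>2]
(C,P): not NE [P1→B gives 9>1; P2→Q gives 9>4]
(C,Q): not NE [P1→D gives 5>1]
(D,P): not NE [P1→B gives 9>1; P2→Q gives 6>1]
(D,Q): NE

Nash profiles: (D,Q)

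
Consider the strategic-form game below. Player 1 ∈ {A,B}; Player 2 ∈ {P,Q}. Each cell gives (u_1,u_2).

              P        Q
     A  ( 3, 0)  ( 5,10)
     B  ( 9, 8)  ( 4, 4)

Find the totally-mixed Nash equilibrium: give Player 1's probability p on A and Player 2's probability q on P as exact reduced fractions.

(p,q) = (2/7, 1/7)

P1 indiff ⇒ q·3+(1-q)·5 = q·9+(1-q)·4 ⇒ q(-6) = (1-q)(-1) ⇒ q = 1/7
P2 indiff ⇒ p·0+(1-p)·8 = p·10+(1-p)·4 ⇒ p(-10) = (1-p)(-4) ⇒ p = 2/7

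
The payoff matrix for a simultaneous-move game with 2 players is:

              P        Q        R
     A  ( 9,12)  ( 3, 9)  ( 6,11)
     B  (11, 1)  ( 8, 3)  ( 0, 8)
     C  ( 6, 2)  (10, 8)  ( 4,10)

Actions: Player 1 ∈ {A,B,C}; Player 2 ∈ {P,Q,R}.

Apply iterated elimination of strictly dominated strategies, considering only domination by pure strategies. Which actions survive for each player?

IESDS → P1:{A,B} P2:{P,R}

P2 drop Q (R beats it: A:11>9 B:8>3 C:10>8)
P1 drop C (A beats it: P:9>6 R:6>4)
P1→{A,B} P2→{P,R}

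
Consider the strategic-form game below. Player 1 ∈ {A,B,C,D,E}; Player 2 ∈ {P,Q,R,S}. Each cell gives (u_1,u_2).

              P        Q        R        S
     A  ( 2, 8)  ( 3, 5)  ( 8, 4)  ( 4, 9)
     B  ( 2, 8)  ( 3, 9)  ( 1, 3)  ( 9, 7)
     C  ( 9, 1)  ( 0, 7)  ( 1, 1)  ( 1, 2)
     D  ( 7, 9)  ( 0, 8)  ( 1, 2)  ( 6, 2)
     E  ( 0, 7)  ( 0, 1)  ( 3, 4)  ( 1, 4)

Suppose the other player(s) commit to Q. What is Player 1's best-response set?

P1 best: {A,B}

u_1(A vs Q) = 3
u_1(B vs Q) = 3
u_1(C vs Q) = 0
u_1(D vs Q) = 0
u_1(E vs Q) = 0
max payoff 3 at {A,B}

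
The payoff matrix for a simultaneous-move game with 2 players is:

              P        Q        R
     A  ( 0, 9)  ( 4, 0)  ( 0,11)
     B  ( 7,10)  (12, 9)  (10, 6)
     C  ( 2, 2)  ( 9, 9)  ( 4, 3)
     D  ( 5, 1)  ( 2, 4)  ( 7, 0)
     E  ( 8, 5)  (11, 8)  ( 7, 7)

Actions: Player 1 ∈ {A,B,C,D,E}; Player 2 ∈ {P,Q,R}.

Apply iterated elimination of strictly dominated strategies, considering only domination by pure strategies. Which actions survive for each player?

P1 drop A (B beats it: P:7>0 Q:12>4 R:10>0)
P1 drop C (B beats it: P:7>2 Q:12>9 R:10>4)
P1 drop D (B beats it: P:7>5 Q:12>2 R:10>7)
P2 drop R (Q beats it: B:9>6 E:8>7)
P1→{B,E} P2→{P,Q}

IESDS → P1:{B,E} P2:{P,Q}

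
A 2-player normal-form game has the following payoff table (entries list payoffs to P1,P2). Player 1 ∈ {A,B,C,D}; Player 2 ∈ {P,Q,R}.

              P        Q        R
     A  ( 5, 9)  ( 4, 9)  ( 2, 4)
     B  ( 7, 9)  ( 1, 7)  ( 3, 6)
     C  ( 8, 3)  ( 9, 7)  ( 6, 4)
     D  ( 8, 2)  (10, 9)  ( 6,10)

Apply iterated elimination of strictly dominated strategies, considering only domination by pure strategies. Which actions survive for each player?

Remaining: P1:{C,D} P2:{Q,R}

P1 drop A (C beats it: P:8>5 Q:9>4 R:6>2)
P1 drop B (C beats it: P:8>7 Q:9>1 R:6>3)
P2 drop P (Q beats it: C:7>3 D:9>2)
P1→{C,D} P2→{Q,R}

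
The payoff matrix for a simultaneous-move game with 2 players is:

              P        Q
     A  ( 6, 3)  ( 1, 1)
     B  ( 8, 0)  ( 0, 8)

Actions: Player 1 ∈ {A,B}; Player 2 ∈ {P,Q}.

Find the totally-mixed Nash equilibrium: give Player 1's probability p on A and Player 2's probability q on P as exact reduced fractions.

(p,q) = (4/5, 1/3)

P1 indiff ⇒ q·6+(1-q)·1 = q·8+(1-q)·0 ⇒ q(-2) = (1-q)(-1) ⇒ q = 1/3
P2 indiff ⇒ p·3+(1-p)·0 = p·1+(1-p)·8 ⇒ p(2) = (1-p)(8) ⇒ p = 4/5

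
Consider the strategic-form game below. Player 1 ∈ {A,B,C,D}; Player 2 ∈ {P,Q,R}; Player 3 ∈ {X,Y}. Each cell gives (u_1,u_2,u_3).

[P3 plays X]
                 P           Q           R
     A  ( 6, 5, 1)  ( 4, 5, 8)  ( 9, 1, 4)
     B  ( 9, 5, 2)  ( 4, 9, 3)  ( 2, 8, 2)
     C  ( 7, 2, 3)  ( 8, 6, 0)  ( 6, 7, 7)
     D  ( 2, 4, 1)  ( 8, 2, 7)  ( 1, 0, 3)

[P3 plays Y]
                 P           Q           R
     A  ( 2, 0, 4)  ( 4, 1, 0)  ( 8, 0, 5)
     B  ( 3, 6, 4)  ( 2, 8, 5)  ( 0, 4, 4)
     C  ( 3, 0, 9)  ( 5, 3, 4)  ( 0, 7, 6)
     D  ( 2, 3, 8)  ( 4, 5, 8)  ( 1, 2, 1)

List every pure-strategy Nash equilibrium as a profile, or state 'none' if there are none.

No pure NE.

(A,P,X): not NE [P1→B gives 9>6; P3→Y gives 4>1]
(A,P,Y): not NE [P1→C gives 3>2; P2→Q gives 1>0]
(A,Q,X): not NE [P1→D gives 8>4]
(A,Q,Y): not NE [P1→C gives 5>4; P3→X gives 8>0]
(A,R,X): not NE [P2→Q gives 5>1; P3→Y gives 5>4]
(A,R,Y): not NE [P2→Q gives 1>0]
(B,P,X): not NE [P2→Q gives 9>5; P3→Y gives 4>2]
(B,P,Y): not NE [P2→Q gives 8>6]
(B,Q,X): not NE [P1→D gives 8>4; P3→Y gives 5>3]
(B,Q,Y): not NE [P1→C gives 5>2]
(B,R,X): not NE [P1→A gives 9>2; P2→Q gives 9>8; P3→Y gives 4>2]
(B,R,Y): not NE [P1→A gives 8>0; P2→Q gives 8>4]
(C,P,X): not NE [P1→B gives 9>7; P2→R gives 7>2; P3→Y gives 9>3]
(C,P,Y): not NE [P2→R gives 7>0]
(C,Q,X): not NE [P2→R gives 7>6; P3→Y gives 4>0]
(C,Q,Y): not NE [P2→R gives 7>3]
(C,R,X): not NE [P1→A gives 9>6]
(C,R,Y): not NE [P1→A gives 8>0; P3→X gives 7>6]
(D,P,X): not NE [P1→B gives 9>2; P3→Y gives 8>1]
(D,P,Y): not NE [P1→C gives 3>2; P2→Q gives 5>3]
(D,Q,X): not NE [P2→P gives 4>2; P3→Y gives 8>7]
(D,Q,Y): not NE [P1→C gives 5>4]
(D,R,X): not NE [P1→A gives 9>1; P2→P gives 4>0]
(D,R,Y): not NE [P1→A gives 8>1; P2→Q gives 5>2; P3→X gives 3>1]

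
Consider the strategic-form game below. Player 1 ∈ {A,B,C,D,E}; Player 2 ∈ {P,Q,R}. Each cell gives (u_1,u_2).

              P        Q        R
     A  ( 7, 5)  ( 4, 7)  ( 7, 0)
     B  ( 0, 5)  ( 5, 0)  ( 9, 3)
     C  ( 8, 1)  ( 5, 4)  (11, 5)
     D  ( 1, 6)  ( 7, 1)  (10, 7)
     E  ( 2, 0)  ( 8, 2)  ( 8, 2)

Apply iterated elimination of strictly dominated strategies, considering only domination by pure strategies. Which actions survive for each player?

P1 drop A (C beats it: P:8>7 Q:5>4 R:11>7)
P1 drop B (D beats it: P:1>0 Q:7>5 R:10>9)
P2 drop P (R beats it: C:5>1 D:7>6 E:2>0)
P1→{C,D,E} P2→{Q,R}

IESDS → P1:{C,D,E} P2:{Q,R}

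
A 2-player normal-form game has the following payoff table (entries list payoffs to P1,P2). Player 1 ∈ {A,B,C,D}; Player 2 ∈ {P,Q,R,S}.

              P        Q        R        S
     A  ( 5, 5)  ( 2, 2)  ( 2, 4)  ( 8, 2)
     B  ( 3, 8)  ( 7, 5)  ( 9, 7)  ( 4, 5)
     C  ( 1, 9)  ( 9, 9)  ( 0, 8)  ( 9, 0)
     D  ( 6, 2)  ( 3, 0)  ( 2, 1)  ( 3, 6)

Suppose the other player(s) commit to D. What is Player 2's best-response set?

P2 best: {S}

u_2(P vs D) = 2
u_2(Q vs D) = 0
u_2(R vs D) = 1
u_2(S vs D) = 6
max payoff 6 at {S}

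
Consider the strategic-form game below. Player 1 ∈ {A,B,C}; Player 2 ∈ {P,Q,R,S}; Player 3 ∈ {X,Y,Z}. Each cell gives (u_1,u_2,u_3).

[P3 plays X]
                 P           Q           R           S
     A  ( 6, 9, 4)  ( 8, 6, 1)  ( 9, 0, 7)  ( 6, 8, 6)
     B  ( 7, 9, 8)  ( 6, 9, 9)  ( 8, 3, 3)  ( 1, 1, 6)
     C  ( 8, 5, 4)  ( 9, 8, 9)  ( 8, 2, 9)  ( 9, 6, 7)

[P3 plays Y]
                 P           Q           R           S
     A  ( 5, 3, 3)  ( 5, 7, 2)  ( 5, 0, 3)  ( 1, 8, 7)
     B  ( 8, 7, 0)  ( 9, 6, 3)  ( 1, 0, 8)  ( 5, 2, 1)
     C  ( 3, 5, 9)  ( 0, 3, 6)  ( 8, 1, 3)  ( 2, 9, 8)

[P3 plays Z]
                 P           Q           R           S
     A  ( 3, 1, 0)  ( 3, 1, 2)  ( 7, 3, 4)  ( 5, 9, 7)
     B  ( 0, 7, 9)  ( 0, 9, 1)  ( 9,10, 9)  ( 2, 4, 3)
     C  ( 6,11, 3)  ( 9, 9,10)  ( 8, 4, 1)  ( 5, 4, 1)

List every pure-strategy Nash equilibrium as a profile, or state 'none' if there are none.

(A,P,X): not NE [P1→C gives 8>6]
(A,P,Y): not NE [P1→B gives 8>5; P2→S gives 8>3; P3→X gives 4>3]
(A,P,Z): not NE [P1→C gives 6>3; P2→S gives 9>1; P3→X gives 4>0]
(A,Q,X): not NE [P1→C gives 9>8; P2→P gives 9>6; P3→Z gives 2>1]
(A,Q,Y): not NE [P1→B gives 9>5; P2→S gives 8>7]
(A,Q,Z): not NE [P1→C gives 9>3; P2→S gives 9>1]
(A,R,X): not NE [P2→P gives 9>0]
(A,R,Y): not NE [P1→C gives 8>5; P2→S gives 8>0; P3→X gives 7>3]
(A,R,Z): not NE [P1→B gives 9>7; P2→S gives 9>3; P3→X gives 7>4]
(A,S,X): not NE [P1→C gives 9>6; P2→P gives 9>8; P3→Z gives 7>6]
(A,S,Y): not NE [P1→B gives 5>1]
(A,S,Z): NE
(B,P,X): not NE [P1→C gives 8>7; P3→Z gives 9>8]
(B,P,Y): not NE [P3→Z gives 9>0]
(B,P,Z): not NE [P1→C gives 6>0; P2→R gives 10>7]
(B,Q,X): not NE [P1→C gives 9>6]
(B,Q,Y): not NE [P2→P gives 7>6; P3→X gives 9>3]
(B,Q,Z): not NE [P1→C gives 9>0; P2→R gives 10>9; P3→X gives 9>1]
(B,R,X): not NE [P1→A gives 9>8; P2→Q gives 9>3; P3→Z gives 9>3]
(B,R,Y): not NE [P1→C gives 8>1; P2→P gives 7>0; P3→Z gives 9>8]
(B,R,Z): NE
(B,S,X): not NE [P1→C gives 9>1; P2→Q gives 9>1]
(B,S,Y): not NE [P2→P gives 7>2; P3→X gives 6>1]
(B,S,Z): not NE [P1→C gives 5>2; P2→R gives 10>4; P3→X gives 6>3]
(C,P,X): not NE [P2→Q gives 8>5; P3→Y gives 9>4]
(C,P,Y): not NE [P1→B gives 8>3; P2→S gives 9>5]
(C,P,Z): not NE [P3→Y gives 9>3]
(C,Q,X): not NE [P3→Z gives 10>9]
(C,Q,Y): not NE [P1→B gives 9>0; P2→S gives 9>3; P3→Z gives 10>6]
(C,Q,Z): not NE [P2→P gives 11>9]
(C,R,X): not NE [P1→A gives 9>8; P2→Q gives 8>2]
(C,R,Y): not NE [P2→S gives 9>1; P3→X gives 9>3]
(C,R,Z): not NE [P1→B gives 9>8; P2→P gives 11>4; P3→X gives 9>1]
(C,S,X): not NE [P2→Q gives 8>6; P3→Y gives 8>7]
(C,S,Y): not NE [P1→B gives 5>2]
(C,S,Z): not NE [P2→P gives 11>4; P3→Y gives 8>1]

Nash profiles: (A,S,Z), (B,R,Z)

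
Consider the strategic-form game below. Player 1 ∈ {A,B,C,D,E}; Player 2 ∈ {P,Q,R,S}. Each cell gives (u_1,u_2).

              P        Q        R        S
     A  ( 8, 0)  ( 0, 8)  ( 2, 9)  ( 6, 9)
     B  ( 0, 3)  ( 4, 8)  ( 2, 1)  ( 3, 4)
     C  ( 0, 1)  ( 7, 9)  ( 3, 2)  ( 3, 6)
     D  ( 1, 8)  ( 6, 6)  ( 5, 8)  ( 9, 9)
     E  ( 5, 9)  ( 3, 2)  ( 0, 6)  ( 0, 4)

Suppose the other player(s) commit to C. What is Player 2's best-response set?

u_2(P vs C) = 1
u_2(Q vs C) = 9
u_2(R vs C) = 2
u_2(S vs C) = 6
max payoff 9 at {Q}

P2 best: {Q}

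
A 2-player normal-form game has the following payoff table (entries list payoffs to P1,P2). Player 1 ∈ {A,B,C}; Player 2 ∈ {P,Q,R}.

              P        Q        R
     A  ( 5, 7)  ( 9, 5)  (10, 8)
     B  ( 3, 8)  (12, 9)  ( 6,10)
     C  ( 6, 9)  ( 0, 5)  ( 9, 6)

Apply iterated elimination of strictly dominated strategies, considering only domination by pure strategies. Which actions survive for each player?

P2 drop Q (R beats it: A:8>5 B:10>9 C:6>5)
P1 drop B (A beats it: P:5>3 R:10>6)
P1→{A,C} P2→{P,R}

IESDS → P1:{A,C} P2:{P,R}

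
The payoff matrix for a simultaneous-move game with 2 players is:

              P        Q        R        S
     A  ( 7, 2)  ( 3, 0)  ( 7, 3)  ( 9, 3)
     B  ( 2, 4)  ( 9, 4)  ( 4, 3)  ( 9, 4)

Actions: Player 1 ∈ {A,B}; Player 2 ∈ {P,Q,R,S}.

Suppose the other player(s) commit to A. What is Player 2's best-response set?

BR_2 = {R,S}

u_2(P vs A) = 2
u_2(Q vs A) = 0
u_2(R vs A) = 3
u_2(S vs A) = 3
max payoff 3 at {R,S}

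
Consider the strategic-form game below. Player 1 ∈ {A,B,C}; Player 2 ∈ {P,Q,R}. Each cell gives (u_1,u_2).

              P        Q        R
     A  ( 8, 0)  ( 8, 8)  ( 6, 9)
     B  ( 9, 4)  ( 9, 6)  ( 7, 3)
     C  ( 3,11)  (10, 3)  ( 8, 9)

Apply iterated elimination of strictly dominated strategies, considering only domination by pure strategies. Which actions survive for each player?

IESDS → P1:{B,C} P2:{P,Q}

P1 drop A (B beats it: P:9>8 Q:9>8 R:7>6)
P2 drop R (P beats it: B:4>3 C:11>9)
P1→{B,C} P2→{P,Q}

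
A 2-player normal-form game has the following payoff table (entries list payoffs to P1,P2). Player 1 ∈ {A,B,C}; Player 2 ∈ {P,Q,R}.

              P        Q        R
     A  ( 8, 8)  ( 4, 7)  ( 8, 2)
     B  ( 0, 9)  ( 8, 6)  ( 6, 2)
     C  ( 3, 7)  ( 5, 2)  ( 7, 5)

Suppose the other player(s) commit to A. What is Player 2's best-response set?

u_2(P vs A) = 8
u_2(Q vs A) = 7
u_2(R vs A) = 2
max payoff 8 at {P}

argmax u_2 = {P}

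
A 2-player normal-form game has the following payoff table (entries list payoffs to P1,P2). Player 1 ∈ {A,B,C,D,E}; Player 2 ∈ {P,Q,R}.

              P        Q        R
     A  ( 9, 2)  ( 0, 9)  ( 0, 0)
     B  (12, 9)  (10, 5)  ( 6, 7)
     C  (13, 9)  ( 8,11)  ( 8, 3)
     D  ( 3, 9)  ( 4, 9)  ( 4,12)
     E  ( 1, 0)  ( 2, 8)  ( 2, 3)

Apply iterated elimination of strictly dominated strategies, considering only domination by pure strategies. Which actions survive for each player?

P1 drop A (B beats it: P:12>9 Q:10>0 R:6>0)
P1 drop D (B beats it: P:12>3 Q:10>4 R:6>4)
P1 drop E (B beats it: P:12>1 Q:10>2 R:6>2)
P2 drop R (P beats it: B:9>7 C:9>3)
P1→{B,C} P2→{P,Q}

Remaining: P1:{B,C} P2:{P,Q}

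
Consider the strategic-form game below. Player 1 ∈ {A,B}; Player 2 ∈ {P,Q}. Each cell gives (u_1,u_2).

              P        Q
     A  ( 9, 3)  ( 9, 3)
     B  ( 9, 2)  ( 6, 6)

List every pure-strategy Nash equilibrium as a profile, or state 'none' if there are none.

Nash profiles: (A,P), (A,Q)

(A,P): NE
(A,Q): NE
(B,P): not NE [P2→Q gives 6>2]
(B,Q): not NE [P1→A gives 9>6]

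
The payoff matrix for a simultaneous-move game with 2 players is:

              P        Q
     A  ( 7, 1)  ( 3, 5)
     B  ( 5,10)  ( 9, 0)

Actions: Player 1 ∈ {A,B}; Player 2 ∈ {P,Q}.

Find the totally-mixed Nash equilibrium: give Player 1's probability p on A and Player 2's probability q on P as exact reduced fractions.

(p,q) = (5/7, 3/4)

P1 indiff ⇒ q·7+(1-q)·3 = q·5+(1-q)·9 ⇒ q(2) = (1-q)(6) ⇒ q = 3/4
P2 indiff ⇒ p·1+(1-p)·10 = p·5+(1-p)·0 ⇒ p(-4) = (1-p)(-10) ⇒ p = 5/7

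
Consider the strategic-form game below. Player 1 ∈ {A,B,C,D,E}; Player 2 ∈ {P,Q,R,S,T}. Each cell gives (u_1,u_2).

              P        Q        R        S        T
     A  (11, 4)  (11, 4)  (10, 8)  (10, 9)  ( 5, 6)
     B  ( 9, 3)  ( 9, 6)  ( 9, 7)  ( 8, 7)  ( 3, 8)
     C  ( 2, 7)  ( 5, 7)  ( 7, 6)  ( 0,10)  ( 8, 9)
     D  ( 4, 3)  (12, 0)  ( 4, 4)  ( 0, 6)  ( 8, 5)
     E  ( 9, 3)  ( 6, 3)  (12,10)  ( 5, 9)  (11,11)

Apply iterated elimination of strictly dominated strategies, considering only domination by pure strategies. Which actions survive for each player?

Remaining: P1:{A,E} P2:{R,S,T}

P1 drop B (A beats it: P:11>9 Q:11>9 R:10>9 S:10>8 T:5>3)
P1 drop C (E beats it: P:9>2 Q:6>5 R:12>7 S:5>0 T:11>8)
P2 drop P (R beats it: A:8>4 D:4>3 E:10>3)
P2 drop Q (R beats it: A:8>4 D:4>0 E:10>3)
P1 drop D (E beats it: R:12>4 S:5>0 T:11>8)
P1→{A,E} P2→{R,S,T}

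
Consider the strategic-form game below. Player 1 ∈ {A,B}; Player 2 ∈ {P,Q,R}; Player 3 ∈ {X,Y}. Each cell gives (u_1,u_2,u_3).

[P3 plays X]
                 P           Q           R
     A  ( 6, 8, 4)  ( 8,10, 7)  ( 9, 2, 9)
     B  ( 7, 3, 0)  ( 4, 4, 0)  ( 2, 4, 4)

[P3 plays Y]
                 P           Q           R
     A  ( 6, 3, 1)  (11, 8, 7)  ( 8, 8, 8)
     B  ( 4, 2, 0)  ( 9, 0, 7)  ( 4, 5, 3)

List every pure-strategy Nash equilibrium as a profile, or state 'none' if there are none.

PSNE = {(A,Q,X), (A,Q,Y)}

(A,P,X): not NE [P1→B gives 7>6; P2→Q gives 10>8]
(A,P,Y): not NE [P2→R gives 8>3; P3→X gives 4>1]
(A,Q,X): NE
(A,Q,Y): NE
(A,R,X): not NE [P2→Q gives 10>2]
(A,R,Y): not NE [P3→X gives 9>8]
(B,P,X): not NE [P2→R gives 4>3]
(B,P,Y): not NE [P1→A gives 6>4; P2→R gives 5>2]
(B,Q,X): not NE [P1→A gives 8>4; P3→Y gives 7>0]
(B,Q,Y): not NE [P1→A gives 11>9; P2→R gives 5>0]
(B,R,X): not NE [P1→A gives 9>2]
(B,R,Y): not NE [P1→A gives 8>4; P3→X gives 4>3]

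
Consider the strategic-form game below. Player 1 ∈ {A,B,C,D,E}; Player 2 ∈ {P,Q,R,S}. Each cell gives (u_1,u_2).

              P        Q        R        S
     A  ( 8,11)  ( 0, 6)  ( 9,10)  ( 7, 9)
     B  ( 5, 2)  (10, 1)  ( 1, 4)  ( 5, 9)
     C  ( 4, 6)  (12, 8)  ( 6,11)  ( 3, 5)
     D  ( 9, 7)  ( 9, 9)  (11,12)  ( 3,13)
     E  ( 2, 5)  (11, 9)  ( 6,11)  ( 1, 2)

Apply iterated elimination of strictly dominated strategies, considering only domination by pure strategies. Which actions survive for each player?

P2 drop Q (R beats it: A:10>6 B:4>1 C:11>8 D:12>9 E:11>9)
P1 drop B (A beats it: P:8>5 R:9>1 S:7>5)
P1 drop C (A beats it: P:8>4 R:9>6 S:7>3)
P1 drop E (A beats it: P:8>2 R:9>6 S:7>1)
P1→{A,D} P2→{P,R,S}

Remaining: P1:{A,D} P2:{P,R,S}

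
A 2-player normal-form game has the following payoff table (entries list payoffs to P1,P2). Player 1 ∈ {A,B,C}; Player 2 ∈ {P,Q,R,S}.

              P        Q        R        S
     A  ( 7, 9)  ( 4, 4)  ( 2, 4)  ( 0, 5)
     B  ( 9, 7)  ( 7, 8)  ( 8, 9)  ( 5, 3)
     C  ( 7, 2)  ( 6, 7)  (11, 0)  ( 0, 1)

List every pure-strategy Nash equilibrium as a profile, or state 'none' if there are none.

PSNE: ∅

(A,P): not NE [P1→B gives 9>7]
(A,Q): not NE [P1→B gives 7>4; P2→P gives 9>4]
(A,R): not NE [P1→C gives 11>2; P2→P gives 9>4]
(A,S): not NE [P1→B gives 5>0; P2→P gives 9>5]
(B,P): not NE [P2→R gives 9>7]
(B,Q): not NE [P2→R gives 9>8]
(B,R): not NE [P1→C gives 11>8]
(B,S): not NE [P2→R gives 9>3]
(C,P): not NE [P1→B gives 9>7; P2→Q gives 7>2]
(C,Q): not NE [P1→B gives 7>6]
(C,R): not NE [P2→Q gives 7>0]
(C,S): not NE [P1→B gives 5>0; P2→Q gives 7>1]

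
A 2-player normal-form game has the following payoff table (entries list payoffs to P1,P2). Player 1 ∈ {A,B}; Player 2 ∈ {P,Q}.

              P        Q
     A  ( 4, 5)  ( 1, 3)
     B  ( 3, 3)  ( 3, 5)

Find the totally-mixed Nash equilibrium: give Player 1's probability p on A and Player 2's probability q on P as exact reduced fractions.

P1 indiff ⇒ q·4+(1-q)·1 = q·3+(1-q)·3 ⇒ q(1) = (1-q)(2) ⇒ q = 2/3
P2 indiff ⇒ p·5+(1-p)·3 = p·3+(1-p)·5 ⇒ p(2) = (1-p)(2) ⇒ p = 1/2

(p,q) = (1/2, 2/3)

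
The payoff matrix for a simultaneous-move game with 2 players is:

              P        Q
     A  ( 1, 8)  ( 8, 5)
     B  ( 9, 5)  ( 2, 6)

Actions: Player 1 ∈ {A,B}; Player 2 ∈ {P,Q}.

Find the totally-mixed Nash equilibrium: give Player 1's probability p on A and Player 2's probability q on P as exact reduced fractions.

P1 mixes 1/4 on A; P2 mixes 3/7 on P

P1 indiff ⇒ q·1+(1-q)·8 = q·9+(1-q)·2 ⇒ q(-8) = (1-q)(-6) ⇒ q = 3/7
P2 indiff ⇒ p·8+(1-p)·5 = p·5+(1-p)·6 ⇒ p(3) = (1-p)(1) ⇒ p = 1/4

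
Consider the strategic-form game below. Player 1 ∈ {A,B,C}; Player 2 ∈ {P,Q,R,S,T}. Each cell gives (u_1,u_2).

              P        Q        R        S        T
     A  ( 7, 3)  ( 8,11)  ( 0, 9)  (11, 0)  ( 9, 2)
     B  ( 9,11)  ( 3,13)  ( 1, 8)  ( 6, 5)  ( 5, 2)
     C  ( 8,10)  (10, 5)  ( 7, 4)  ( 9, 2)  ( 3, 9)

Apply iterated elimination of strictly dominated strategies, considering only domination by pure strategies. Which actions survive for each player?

P2 drop R (Q beats it: A:11>9 B:13>8 C:5>4)
P2 drop S (P beats it: A:3>0 B:11>5 C:10>2)
P2 drop T (P beats it: A:3>2 B:11>2 C:10>9)
P1 drop A (C beats it: P:8>7 Q:10>8)
P1→{B,C} P2→{P,Q}

Survivors P1:{B,C} P2:{P,Q}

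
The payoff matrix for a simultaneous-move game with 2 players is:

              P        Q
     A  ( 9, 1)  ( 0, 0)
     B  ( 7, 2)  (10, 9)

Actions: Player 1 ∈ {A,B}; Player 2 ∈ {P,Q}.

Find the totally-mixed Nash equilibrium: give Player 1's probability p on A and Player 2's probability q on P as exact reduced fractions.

P1 indiff ⇒ q·9+(1-q)·0 = q·7+(1-q)·10 ⇒ q(2) = (1-q)(10) ⇒ q = 5/6
P2 indiff ⇒ p·1+(1-p)·2 = p·0+(1-p)·9 ⇒ p(1) = (1-p)(7) ⇒ p = 7/8

(p,q) = (7/8, 5/6)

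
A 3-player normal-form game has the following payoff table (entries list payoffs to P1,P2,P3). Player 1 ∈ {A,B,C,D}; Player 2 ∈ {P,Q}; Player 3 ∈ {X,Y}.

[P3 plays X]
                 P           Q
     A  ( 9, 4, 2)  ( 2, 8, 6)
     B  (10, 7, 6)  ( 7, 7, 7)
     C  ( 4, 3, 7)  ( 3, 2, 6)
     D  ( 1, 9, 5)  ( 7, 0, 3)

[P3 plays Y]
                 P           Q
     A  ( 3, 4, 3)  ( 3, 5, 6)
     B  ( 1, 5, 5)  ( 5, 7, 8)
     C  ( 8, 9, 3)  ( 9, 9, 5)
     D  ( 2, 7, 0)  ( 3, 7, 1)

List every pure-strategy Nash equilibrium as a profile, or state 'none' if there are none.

(A,P,X): not NE [P1→B gives 10>9; P2→Q gives 8>4; P3→Y gives 3>2]
(A,P,Y): not NE [P1→C gives 8>3; P2→Q gives 5>4]
(A,Q,X): not NE [P1→D gives 7>2]
(A,Q,Y): not NE [P1→C gives 9>3]
(B,P,X): NE
(B,P,Y): not NE [P1→C gives 8>1; P2→Q gives 7>5; P3→X gives 6>5]
(B,Q,X): not NE [P3→Y gives 8>7]
(B,Q,Y): not NE [P1→C gives 9>5]
(C,P,X): not NE [P1→B gives 10>4]
(C,P,Y): not NE [P3→X gives 7>3]
(C,Q,X): not NE [P1→D gives 7>3; P2→P gives 3>2]
(C,Q,Y): not NE [P3→X gives 6>5]
(D,P,X): not NE [P1→B gives 10>1]
(D,P,Y): not NE [P1→C gives 8>2; P3→X gives 5>0]
(D,Q,X): not NE [P2→P gives 9>0]
(D,Q,Y): not NE [P1→C gives 9>3; P3→X gives 3>1]

Nash profiles: (B,P,X)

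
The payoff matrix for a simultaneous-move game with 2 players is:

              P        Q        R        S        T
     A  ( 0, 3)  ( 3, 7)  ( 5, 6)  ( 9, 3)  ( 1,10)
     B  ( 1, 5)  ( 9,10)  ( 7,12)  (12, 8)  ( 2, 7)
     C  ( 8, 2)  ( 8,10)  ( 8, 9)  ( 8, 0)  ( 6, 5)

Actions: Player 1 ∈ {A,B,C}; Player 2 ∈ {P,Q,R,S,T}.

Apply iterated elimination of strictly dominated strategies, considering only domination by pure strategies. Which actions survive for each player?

Remaining: P1:{B,C} P2:{Q,R}

P1 drop A (B beats it: P:1>0 Q:9>3 R:7>5 S:12>9 T:2>1)
P2 drop P (Q beats it: B:10>5 C:10>2)
P2 drop S (Q beats it: B:10>8 C:10>0)
P2 drop T (Q beats it: B:10>7 C:10>5)
P1→{B,C} P2→{Q,R}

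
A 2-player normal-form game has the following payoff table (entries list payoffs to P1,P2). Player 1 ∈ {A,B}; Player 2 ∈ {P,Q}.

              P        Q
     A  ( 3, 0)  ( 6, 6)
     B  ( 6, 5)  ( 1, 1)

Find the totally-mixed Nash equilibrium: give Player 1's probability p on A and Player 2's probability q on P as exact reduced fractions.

p=2/5, q=5/8

P1 indiff ⇒ q·3+(1-q)·6 = q·6+(1-q)·1 ⇒ q(-3) = (1-q)(-5) ⇒ q = 5/8
P2 indiff ⇒ p·0+(1-p)·5 = p·6+(1-p)·1 ⇒ p(-6) = (1-p)(-4) ⇒ p = 2/5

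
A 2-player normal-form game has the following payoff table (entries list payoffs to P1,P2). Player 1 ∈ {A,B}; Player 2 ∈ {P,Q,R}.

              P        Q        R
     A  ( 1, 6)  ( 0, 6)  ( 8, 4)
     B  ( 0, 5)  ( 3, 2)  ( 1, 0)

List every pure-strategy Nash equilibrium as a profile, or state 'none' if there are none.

(A,P): NE
(A,Q): not NE [P1→B gives 3>0]
(A,R): not NE [P2→Q gives 6>4]
(B,P): not NE [P1→A gives 1>0]
(B,Q): not NE [P2→P gives 5>2]
(B,R): not NE [P1→A gives 8>1; P2→P gives 5>0]

NE set: (A,P)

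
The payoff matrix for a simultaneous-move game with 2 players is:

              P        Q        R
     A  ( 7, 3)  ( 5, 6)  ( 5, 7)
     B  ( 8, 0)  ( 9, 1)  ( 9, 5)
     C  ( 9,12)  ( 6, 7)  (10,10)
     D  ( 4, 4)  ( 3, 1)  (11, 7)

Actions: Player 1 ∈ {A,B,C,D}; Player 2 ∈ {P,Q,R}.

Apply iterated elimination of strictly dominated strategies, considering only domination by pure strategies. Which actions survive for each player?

IESDS → P1:{C,D} P2:{P,R}

P1 drop A (B beats it: P:8>7 Q:9>5 R:9>5)
P2 drop Q (R beats it: B:5>1 C:10>7 D:7>1)
P1 drop B (C beats it: P:9>8 R:10>9)
P1→{C,D} P2→{P,R}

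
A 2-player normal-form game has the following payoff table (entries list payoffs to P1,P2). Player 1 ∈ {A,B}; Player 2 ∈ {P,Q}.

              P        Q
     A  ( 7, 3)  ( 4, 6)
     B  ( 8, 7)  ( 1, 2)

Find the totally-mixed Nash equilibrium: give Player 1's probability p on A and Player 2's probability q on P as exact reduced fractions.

P1 mixes 5/8 on A; P2 mixes 3/4 on P

P1 indiff ⇒ q·7+(1-q)·4 = q·8+(1-q)·1 ⇒ q(-1) = (1-q)(-3) ⇒ q = 3/4
P2 indiff ⇒ p·3+(1-p)·7 = p·6+(1-p)·2 ⇒ p(-3) = (1-p)(-5) ⇒ p = 5/8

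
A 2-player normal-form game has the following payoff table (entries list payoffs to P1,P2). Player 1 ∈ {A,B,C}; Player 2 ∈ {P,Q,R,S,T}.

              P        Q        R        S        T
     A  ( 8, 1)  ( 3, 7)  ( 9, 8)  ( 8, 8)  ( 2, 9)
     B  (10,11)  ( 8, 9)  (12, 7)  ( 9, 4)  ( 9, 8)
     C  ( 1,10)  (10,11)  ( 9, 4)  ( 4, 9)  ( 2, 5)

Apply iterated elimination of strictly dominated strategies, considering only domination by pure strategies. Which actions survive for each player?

Survivors P1:{B,C} P2:{P,Q}

P1 drop A (B beats it: P:10>8 Q:8>3 R:12>9 S:9>8 T:9>2)
P2 drop R (P beats it: B:11>7 C:10>4)
P2 drop S (P beats it: B:11>4 C:10>9)
P2 drop T (P beats it: B:11>8 C:10>5)
P1→{B,C} P2→{P,Q}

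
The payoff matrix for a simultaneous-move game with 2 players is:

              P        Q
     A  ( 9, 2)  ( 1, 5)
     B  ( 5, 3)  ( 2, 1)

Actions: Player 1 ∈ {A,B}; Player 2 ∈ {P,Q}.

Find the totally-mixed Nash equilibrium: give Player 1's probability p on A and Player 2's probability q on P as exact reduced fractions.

P1 indiff ⇒ q·9+(1-q)·1 = q·5+(1-q)·2 ⇒ q(4) = (1-q)(1) ⇒ q = 1/5
P2 indiff ⇒ p·2+(1-p)·3 = p·5+(1-p)·1 ⇒ p(-3) = (1-p)(-2) ⇒ p = 2/5

(p,q) = (2/5, 1/5)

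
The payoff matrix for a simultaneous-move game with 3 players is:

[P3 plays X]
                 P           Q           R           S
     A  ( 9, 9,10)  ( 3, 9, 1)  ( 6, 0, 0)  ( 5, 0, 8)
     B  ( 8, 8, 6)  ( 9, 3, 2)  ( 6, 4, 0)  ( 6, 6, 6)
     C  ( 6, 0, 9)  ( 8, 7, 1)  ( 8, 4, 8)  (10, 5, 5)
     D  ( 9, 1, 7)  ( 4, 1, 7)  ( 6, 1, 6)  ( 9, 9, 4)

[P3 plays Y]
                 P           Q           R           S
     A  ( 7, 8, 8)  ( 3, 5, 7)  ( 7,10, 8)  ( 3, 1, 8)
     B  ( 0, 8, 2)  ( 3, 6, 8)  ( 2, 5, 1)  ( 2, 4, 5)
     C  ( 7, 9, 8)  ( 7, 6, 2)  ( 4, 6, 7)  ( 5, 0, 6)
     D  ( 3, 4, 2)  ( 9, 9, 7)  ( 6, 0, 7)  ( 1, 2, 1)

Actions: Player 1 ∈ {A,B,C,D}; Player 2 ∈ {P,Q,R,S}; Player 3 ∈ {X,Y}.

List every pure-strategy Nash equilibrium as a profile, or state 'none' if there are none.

Nash profiles: (A,P,X), (A,R,Y), (D,Q,Y)

(A,P,X): NE
(A,P,Y): not NE [P2→R gives 10>8; P3→X gives 10>8]
(A,Q,X): not NE [P1→B gives 9>3; P3→Y gives 7>1]
(A,Q,Y): not NE [P1→D gives 9>3; P2→R gives 10>5]
(A,R,X): not NE [P1→C gives 8>6; P2→Q gives 9>0; P3→Y gives 8>0]
(A,R,Y): NE
(A,S,X): not NE [P1→C gives 10>5; P2→Q gives 9>0]
(A,S,Y): not NE [P1→C gives 5>3; P2→R gives 10>1]
(B,P,X): not NE [P1→D gives 9>8]
(B,P,Y): not NE [P1→C gives 7>0; P3→X gives 6>2]
(B,Q,X): not NE [P2→P gives 8>3; P3→Y gives 8>2]
(B,Q,Y): not NE [P1→D gives 9>3; P2→P gives 8>6]
(B,R,X): not NE [P1→C gives 8>6; P2→P gives 8>4; P3→Y gives 1>0]
(B,R,Y): not NE [P1→A gives 7>2; P2→P gives 8>5]
(B,S,X): not NE [P1→C gives 10>6; P2→P gives 8>6]
(B,S,Y): not NE [P1→C gives 5>2; P2→P gives 8>4; P3→X gives 6>5]
(C,P,X): not NE [P1→D gives 9>6; P2→Q gives 7>0]
(C,P,Y): not NE [P3→X gives 9>8]
(C,Q,X): not NE [P1→B gives 9>8; P3→Y gives 2>1]
(C,Q,Y): not NE [P1→D gives 9>7; P2→P gives 9>6]
(C,R,X): not NE [P2→Q gives 7>4]
(C,R,Y): not NE [P1→A gives 7>4; P2→P gives 9>6; P3→X gives 8>7]
(C,S,X): not NE [P2→Q gives 7>5; P3→Y gives 6>5]
(C,S,Y): not NE [P2→P gives 9>0]
(D,P,X): not NE [P2→S gives 9>1]
(D,P,Y): not NE [P1→C gives 7>3; P2→Q gives 9>4; P3→X gives 7>2]
(D,Q,X): not NE [P1→B gives 9>4; P2→S gives 9>1]
(D,Q,Y): NE
(D,R,X): not NE [P1→C gives 8>6; P2→S gives 9>1; P3→Y gives 7>6]
(D,R,Y): not NE [P1→A gives 7>6; P2→Q gives 9>0]
(D,S,X): not NE [P1→C gives 10>9]
(D,S,Y): not NE [P1→C gives 5>1; P2→Q gives 9>2; P3→X gives 4>1]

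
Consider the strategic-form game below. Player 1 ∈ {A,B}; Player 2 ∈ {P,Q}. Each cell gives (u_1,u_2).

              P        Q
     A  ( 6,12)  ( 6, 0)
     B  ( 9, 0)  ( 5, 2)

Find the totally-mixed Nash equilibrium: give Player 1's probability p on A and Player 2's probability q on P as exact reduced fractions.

P1 indiff ⇒ q·6+(1-q)·6 = q·9+(1-q)·5 ⇒ q(-3) = (1-q)(-1) ⇒ q = 1/4
P2 indiff ⇒ p·12+(1-p)·0 = p·0+(1-p)·2 ⇒ p(12) = (1-p)(2) ⇒ p = 1/7

(p,q) = (1/7, 1/4)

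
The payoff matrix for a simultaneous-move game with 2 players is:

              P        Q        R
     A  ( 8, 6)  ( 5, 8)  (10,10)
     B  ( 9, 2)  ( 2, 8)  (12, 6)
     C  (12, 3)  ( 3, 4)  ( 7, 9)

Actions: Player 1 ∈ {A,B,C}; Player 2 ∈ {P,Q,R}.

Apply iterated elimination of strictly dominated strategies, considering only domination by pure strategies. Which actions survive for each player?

P2 drop P (Q beats it: A:8>6 B:8>2 C:4>3)
P1 drop C (A beats it: Q:5>3 R:10>7)
P1→{A,B} P2→{Q,R}

IESDS → P1:{A,B} P2:{Q,R}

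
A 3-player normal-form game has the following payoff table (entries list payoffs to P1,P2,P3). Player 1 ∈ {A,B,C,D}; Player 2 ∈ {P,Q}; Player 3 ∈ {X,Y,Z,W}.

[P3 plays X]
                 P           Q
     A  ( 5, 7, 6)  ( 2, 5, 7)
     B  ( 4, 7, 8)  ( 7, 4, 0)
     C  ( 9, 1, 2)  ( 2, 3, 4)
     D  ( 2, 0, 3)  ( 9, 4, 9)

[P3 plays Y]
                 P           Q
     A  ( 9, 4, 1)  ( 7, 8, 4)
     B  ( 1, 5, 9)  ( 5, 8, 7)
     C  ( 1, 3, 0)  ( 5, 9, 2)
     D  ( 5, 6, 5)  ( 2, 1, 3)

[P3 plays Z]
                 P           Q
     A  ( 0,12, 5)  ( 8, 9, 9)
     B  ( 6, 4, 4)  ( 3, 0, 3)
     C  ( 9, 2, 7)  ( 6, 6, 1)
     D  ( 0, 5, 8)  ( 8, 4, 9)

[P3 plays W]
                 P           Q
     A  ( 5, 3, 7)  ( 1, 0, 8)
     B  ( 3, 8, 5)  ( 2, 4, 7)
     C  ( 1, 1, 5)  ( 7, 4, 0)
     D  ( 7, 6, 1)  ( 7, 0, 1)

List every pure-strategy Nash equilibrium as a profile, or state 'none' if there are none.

PSNE = {(D,Q,X)}

(A,P,X): not NE [P1→C gives 9>5; P3→W gives 7>6]
(A,P,Y): not NE [P2→Q gives 8>4; P3→W gives 7>1]
(A,P,Z): not NE [P1→C gives 9>0; P3→W gives 7>5]
(A,P,W): not NE [P1→D gives 7>5]
(A,Q,X): not NE [P1→D gives 9>2; P2→P gives 7>5; P3→Z gives 9>7]
(A,Q,Y): not NE [P3→Z gives 9>4]
(A,Q,Z): not NE [P2→P gives 12>9]
(A,Q,W): not NE [P1→D gives 7>1; P2→P gives 3>0; P3→Z gives 9>8]
(B,P,X): not NE [P1→C gives 9>4; P3→Y gives 9>8]
(B,P,Y): not NE [P1→A gives 9>1; P2→Q gives 8>5]
(B,P,Z): not NE [P1→C gives 9>6; P3→Y gives 9>4]
(B,P,W): not NE [P1→D gives 7>3; P3→Y gives 9>5]
(B,Q,X): not NE [P1→D gives 9>7; P2→P gives 7>4; P3→W gives 7>0]
(B,Q,Y): not NE [P1→A gives 7>5]
(B,Q,Z): not NE [P1→D gives 8>3; P2→P gives 4>0; P3→W gives 7>3]
(B,Q,W): not NE [P1→D gives 7>2; P2→P gives 8>4]
(C,P,X): not NE [P2→Q gives 3>1; P3→Z gives 7>2]
(C,P,Y): not NE [P1→A gives 9>1; P2→Q gives 9>3; P3→Z gives 7>0]
(C,P,Z): not NE [P2→Q gives 6>2]
(C,P,W): not NE [P1→D gives 7>1; P2→Q gives 4>1; P3→Z gives 7>5]
(C,Q,X): not NE [P1→D gives 9>2]
(C,Q,Y): not NE [P1→A gives 7>5; P3→X gives 4>2]
(C,Q,Z): not NE [P1→D gives 8>6; P3→X gives 4>1]
(C,Q,W): not NE [P3→X gives 4>0]
(D,P,X): not NE [P1→C gives 9>2; P2→Q gives 4>0; P3→Z gives 8>3]
(D,P,Y): not NE [P1→A gives 9>5; P3→Z gives 8>5]
(D,P,Z): not NE [P1→C gives 9>0]
(D,P,W): not NE [P3→Z gives 8>1]
(D,Q,X): NE
(D,Q,Y): not NE [P1→A gives 7>2; P2→P gives 6>1; P3→Z gives 9>3]
(D,Q,Z): not NE [P2→P gives 5>4]
(D,Q,W): not NE [P2→P gives 6>0; P3→Z gives 9>1]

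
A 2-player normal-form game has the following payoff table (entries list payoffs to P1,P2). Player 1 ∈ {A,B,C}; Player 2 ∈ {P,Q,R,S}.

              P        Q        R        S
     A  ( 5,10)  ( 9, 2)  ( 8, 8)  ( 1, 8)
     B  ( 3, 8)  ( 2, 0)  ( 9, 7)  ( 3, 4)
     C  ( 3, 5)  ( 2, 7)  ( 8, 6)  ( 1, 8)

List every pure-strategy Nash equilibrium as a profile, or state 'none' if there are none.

(A,P): NE
(A,Q): not NE [P2→P gives 10>2]
(A,R): not NE [P1→B gives 9>8; P2→P gives 10>8]
(A,S): not NE [P1→B gives 3>1; P2→P gives 10>8]
(B,P): not NE [P1→A gives 5>3]
(B,Q): not NE [P1→A gives 9>2; P2→P gives 8>0]
(B,R): not NE [P2→P gives 8>7]
(B,S): not NE [P2→P gives 8>4]
(C,P): not NE [P1→A gives 5>3; P2→S gives 8>5]
(C,Q): not NE [P1→A gives 9>2; P2→S gives 8>7]
(C,R): not NE [P1→B gives 9>8; P2→S gives 8>6]
(C,S): not NE [P1→B gives 3>1]

Nash profiles: (A,P)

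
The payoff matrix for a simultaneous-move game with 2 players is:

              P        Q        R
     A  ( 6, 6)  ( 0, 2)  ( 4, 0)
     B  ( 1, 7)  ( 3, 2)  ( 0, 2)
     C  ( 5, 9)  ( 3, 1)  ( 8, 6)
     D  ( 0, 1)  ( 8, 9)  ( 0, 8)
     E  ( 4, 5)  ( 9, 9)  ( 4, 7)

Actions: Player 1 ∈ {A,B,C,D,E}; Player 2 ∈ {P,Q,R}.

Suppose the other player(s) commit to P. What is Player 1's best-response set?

P1 best: {A}

u_1(A vs P) = 6
u_1(B vs P) = 1
u_1(C vs P) = 5
u_1(D vs P) = 0
u_1(E vs P) = 4
max payoff 6 at {A}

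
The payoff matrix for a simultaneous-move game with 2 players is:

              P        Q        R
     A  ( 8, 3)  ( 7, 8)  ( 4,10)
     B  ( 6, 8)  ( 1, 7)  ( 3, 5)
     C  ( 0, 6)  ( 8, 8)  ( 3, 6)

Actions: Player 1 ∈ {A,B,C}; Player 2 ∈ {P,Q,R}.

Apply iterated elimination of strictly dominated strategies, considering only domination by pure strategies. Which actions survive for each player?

Survivors P1:{A,C} P2:{Q,R}

P1 drop B (A beats it: P:8>6 Q:7>1 R:4>3)
P2 drop P (Q beats it: A:8>3 C:8>6)
P1→{A,C} P2→{Q,R}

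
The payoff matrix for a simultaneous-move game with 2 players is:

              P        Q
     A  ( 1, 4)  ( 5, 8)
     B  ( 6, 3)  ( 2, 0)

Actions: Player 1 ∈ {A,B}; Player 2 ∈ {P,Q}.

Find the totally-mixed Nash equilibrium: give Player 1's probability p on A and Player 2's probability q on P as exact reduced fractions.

p=3/7, q=3/8

P1 indiff ⇒ q·1+(1-q)·5 = q·6+(1-q)·2 ⇒ q(-5) = (1-q)(-3) ⇒ q = 3/8
P2 indiff ⇒ p·4+(1-p)·3 = p·8+(1-p)·0 ⇒ p(-4) = (1-p)(-3) ⇒ p = 3/7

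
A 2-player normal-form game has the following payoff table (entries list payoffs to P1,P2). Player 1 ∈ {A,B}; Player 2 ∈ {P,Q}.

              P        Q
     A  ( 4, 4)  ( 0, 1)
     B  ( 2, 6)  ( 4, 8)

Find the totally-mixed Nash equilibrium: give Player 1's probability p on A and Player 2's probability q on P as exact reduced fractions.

P1 indiff ⇒ q·4+(1-q)·0 = q·2+(1-q)·4 ⇒ q(2) = (1-q)(4) ⇒ q = 2/3
P2 indiff ⇒ p·4+(1-p)·6 = p·1+(1-p)·8 ⇒ p(3) = (1-p)(2) ⇒ p = 2/5

p=2/5, q=2/3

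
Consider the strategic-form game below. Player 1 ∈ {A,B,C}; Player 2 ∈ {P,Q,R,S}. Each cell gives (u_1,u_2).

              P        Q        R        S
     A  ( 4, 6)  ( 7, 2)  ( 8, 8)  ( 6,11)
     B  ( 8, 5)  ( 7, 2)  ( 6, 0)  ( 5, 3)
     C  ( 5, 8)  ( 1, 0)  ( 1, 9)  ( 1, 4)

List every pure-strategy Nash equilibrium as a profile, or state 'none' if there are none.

NE set: (A,S), (B,P)

(A,P): not NE [P1→B gives 8>4; P2→S gives 11>6]
(A,Q): not NE [P2→S gives 11>2]
(A,R): not NE [P2→S gives 11>8]
(A,S): NE
(B,P): NE
(B,Q): not NE [P2→P gives 5>2]
(B,R): not NE [P1→A gives 8>6; P2→P gives 5>0]
(B,S): not NE [P1→A gives 6>5; P2→P gives 5>3]
(C,P): not NE [P1→B gives 8>5; P2→R gives 9>8]
(C,Q): not NE [P1→B gives 7>1; P2→R gives 9>0]
(C,R): not NE [P1→A gives 8>1]
(C,S): not NE [P1→A gives 6>1; P2→R gives 9>4]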